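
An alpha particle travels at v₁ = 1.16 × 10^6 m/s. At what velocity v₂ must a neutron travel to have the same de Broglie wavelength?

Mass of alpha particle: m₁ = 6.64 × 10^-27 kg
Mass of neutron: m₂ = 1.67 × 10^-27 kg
v₂ = 4.61 × 10^6 m/s

For equal de Broglie wavelengths: λ₁ = λ₂

h/(m₁v₁) = h/(m₂v₂)
m₁v₁ = m₂v₂
v₂ = v₁ · (m₁/m₂)

v₂ = 1.16 × 10^6 m/s × (6.64 × 10^-27 kg / 1.67 × 10^-27 kg)
v₂ = 4.61 × 10^6 m/s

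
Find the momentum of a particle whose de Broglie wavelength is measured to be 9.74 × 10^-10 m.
6.80 × 10^-25 kg·m/s

From the de Broglie relation λ = h/p, we solve for p:

p = h/λ
p = (6.626 × 10^-34 J·s) / (9.74 × 10^-10 m)
p = 6.80 × 10^-25 kg·m/s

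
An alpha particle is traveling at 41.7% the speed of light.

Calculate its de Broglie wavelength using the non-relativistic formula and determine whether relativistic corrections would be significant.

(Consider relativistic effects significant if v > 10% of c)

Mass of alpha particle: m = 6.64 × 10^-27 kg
Yes, relativistic corrections are needed.

Using the non-relativistic de Broglie formula λ = h/(mv):

v = 41.7% × c = 1.250 × 10^8 m/s

λ = h/(mv)
λ = (6.626 × 10^-34 J·s) / (6.64 × 10^-27 kg × 1.250 × 10^8 m/s)
λ = 7.98 × 10^-16 m

Since v = 41.7% of c > 10% of c, relativistic corrections ARE significant and the actual wavelength would differ from this non-relativistic estimate.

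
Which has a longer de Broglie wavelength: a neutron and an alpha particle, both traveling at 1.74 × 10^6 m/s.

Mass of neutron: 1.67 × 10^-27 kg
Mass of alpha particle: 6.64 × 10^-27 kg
The neutron has the longer wavelength.

Using λ = h/(mv), since both particles have the same velocity, the wavelength depends only on mass.

For neutron: λ₁ = h/(m₁v) = 2.28 × 10^-13 m
For alpha particle: λ₂ = h/(m₂v) = 5.74 × 10^-14 m

Since λ ∝ 1/m at constant velocity, the lighter particle has the longer wavelength.

The neutron has the longer de Broglie wavelength.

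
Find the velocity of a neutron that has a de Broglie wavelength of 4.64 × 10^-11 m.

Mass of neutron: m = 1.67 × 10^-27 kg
8.55 × 10^3 m/s

From the de Broglie relation λ = h/(mv), we solve for v:

v = h/(mλ)
v = (6.626 × 10^-34 J·s) / (1.67 × 10^-27 kg × 4.64 × 10^-11 m)
v = 8.55 × 10^3 m/s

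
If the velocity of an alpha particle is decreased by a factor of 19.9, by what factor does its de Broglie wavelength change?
The wavelength increases by a factor of 19.9.

From λ = h/(mv), the wavelength is inversely proportional to velocity:

λ ∝ 1/v

If v → v/19.9, then λ → 19.9λ

When velocity is decreased by a factor of 19.9, the wavelength increases by a factor of 19.9.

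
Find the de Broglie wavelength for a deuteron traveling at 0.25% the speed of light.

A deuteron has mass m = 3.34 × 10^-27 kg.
2.65 × 10^-13 m

Using the de Broglie relation λ = h/(mv):

v = 0.25% × c = 7.495 × 10^5 m/s

λ = h/(mv)
λ = (6.626 × 10^-34 J·s) / (3.34 × 10^-27 kg × 7.495 × 10^5 m/s)
λ = 2.65 × 10^-13 m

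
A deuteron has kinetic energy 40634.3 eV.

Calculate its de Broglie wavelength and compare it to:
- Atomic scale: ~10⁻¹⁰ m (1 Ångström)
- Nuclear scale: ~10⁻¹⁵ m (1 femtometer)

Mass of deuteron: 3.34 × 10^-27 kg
λ = 1.00 × 10^-13 m, which is between nuclear and atomic scales.

Using λ = h/√(2mKE):

KE = 40634.3 eV = 6.510 × 10^-15 J

λ = h/√(2mKE)
λ = (6.626 × 10^-34 J·s) / √(2 × 3.34 × 10^-27 kg × 6.510 × 10^-15 J)
λ = 1.00 × 10^-13 m

Comparison:
- Atomic scale (10⁻¹⁰ m): λ is 0.001× this size
- Nuclear scale (10⁻¹⁵ m): λ is 1e+02× this size

The wavelength is between nuclear and atomic scales.

This wavelength is appropriate for probing atomic structure but too large for nuclear physics experiments.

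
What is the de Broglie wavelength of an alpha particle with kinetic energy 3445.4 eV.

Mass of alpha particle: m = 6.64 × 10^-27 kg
2.45 × 10^-13 m

Using λ = h/√(2mKE):

First convert KE to Joules: KE = 3445.4 eV = 5.520 × 10^-16 J

λ = h/√(2mKE)
λ = (6.626 × 10^-34 J·s) / √(2 × 6.64 × 10^-27 kg × 5.520 × 10^-16 J)
λ = 2.45 × 10^-13 m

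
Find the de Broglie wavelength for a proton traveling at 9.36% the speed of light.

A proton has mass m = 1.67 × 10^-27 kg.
1.41 × 10^-14 m

Using the de Broglie relation λ = h/(mv):

v = 9.36% × c = 2.806 × 10^7 m/s

λ = h/(mv)
λ = (6.626 × 10^-34 J·s) / (1.67 × 10^-27 kg × 2.806 × 10^7 m/s)
λ = 1.41 × 10^-14 m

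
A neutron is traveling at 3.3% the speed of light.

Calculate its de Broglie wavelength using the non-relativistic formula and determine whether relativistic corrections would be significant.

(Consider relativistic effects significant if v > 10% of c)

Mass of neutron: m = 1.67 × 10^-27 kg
No, relativistic corrections are not needed.

Using the non-relativistic de Broglie formula λ = h/(mv):

v = 3.3% × c = 9.893 × 10^6 m/s

λ = h/(mv)
λ = (6.626 × 10^-34 J·s) / (1.67 × 10^-27 kg × 9.893 × 10^6 m/s)
λ = 4.01 × 10^-14 m

Since v = 3.3% of c < 10% of c, relativistic corrections are NOT significant and this non-relativistic result is a good approximation.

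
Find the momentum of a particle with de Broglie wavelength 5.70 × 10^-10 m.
1.16 × 10^-24 kg·m/s

From the de Broglie relation λ = h/p, we solve for p:

p = h/λ
p = (6.626 × 10^-34 J·s) / (5.70 × 10^-10 m)
p = 1.16 × 10^-24 kg·m/s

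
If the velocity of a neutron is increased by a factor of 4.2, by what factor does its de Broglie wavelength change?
The wavelength decreases by a factor of 4.2.

From λ = h/(mv), the wavelength is inversely proportional to velocity:

λ ∝ 1/v

If v → 4.2v, then λ → λ/4.2

When velocity is increased by a factor of 4.2, the wavelength decreases by a factor of 4.2.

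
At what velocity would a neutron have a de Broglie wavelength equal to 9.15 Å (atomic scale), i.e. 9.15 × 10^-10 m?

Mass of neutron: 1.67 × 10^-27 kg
4.34 × 10^2 m/s

From λ = h/(mv), solve for v:

v = h/(mλ)
v = (6.626 × 10^-34 J·s) / (1.67 × 10^-27 kg × 9.15 × 10^-10 m)
v = 4.34 × 10^2 m/s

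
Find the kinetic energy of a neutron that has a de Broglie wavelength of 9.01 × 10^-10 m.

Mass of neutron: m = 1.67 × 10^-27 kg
1.62 × 10^-22 J (or 1.01 × 10^-3 eV)

From λ = h/√(2mKE), we solve for KE:

λ² = h²/(2mKE)
KE = h²/(2mλ²)
KE = (6.626 × 10^-34 J·s)² / (2 × 1.67 × 10^-27 kg × (9.01 × 10^-10 m)²)
KE = 1.62 × 10^-22 J
KE = 1.01 × 10^-3 eV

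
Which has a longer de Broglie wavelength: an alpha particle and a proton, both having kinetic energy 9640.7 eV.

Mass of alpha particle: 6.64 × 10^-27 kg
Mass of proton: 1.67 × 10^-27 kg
The proton has the longer wavelength.

Using λ = h/√(2mKE):

For alpha particle: λ₁ = h/√(2m₁KE) = 1.46 × 10^-13 m
For proton: λ₂ = h/√(2m₂KE) = 2.92 × 10^-13 m

Since λ ∝ 1/√m at constant kinetic energy, the lighter particle has the longer wavelength.

The proton has the longer de Broglie wavelength.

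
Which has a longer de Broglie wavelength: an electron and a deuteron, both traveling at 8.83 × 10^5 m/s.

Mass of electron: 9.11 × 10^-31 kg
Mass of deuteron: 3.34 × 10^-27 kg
The electron has the longer wavelength.

Using λ = h/(mv), since both particles have the same velocity, the wavelength depends only on mass.

For electron: λ₁ = h/(m₁v) = 8.24 × 10^-10 m
For deuteron: λ₂ = h/(m₂v) = 2.25 × 10^-13 m

Since λ ∝ 1/m at constant velocity, the lighter particle has the longer wavelength.

The electron has the longer de Broglie wavelength.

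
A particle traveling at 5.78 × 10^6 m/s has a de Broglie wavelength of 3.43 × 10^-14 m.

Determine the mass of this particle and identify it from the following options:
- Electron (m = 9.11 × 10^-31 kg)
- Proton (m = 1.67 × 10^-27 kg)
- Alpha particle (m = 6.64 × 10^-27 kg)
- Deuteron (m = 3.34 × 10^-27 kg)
The particle is a deuteron.

From λ = h/(mv), solve for mass:

m = h/(λv)
m = (6.626 × 10^-34 J·s) / (3.43 × 10^-14 m × 5.78 × 10^6 m/s)
m = 3.34 × 10^-27 kg

Comparing with the listed masses, this is closest to a deuteron.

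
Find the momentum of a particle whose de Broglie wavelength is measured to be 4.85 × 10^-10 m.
1.37 × 10^-24 kg·m/s

From the de Broglie relation λ = h/p, we solve for p:

p = h/λ
p = (6.626 × 10^-34 J·s) / (4.85 × 10^-10 m)
p = 1.37 × 10^-24 kg·m/s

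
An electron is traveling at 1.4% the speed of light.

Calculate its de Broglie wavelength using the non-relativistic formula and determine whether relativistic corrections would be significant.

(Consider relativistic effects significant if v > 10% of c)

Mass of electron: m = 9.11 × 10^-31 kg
No, relativistic corrections are not needed.

Using the non-relativistic de Broglie formula λ = h/(mv):

v = 1.4% × c = 4.197 × 10^6 m/s

λ = h/(mv)
λ = (6.626 × 10^-34 J·s) / (9.11 × 10^-31 kg × 4.197 × 10^6 m/s)
λ = 1.73 × 10^-10 m

Since v = 1.4% of c < 10% of c, relativistic corrections are NOT significant and this non-relativistic result is a good approximation.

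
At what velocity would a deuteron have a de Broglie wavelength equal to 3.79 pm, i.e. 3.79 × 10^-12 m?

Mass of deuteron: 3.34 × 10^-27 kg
5.23 × 10^4 m/s

From λ = h/(mv), solve for v:

v = h/(mλ)
v = (6.626 × 10^-34 J·s) / (3.34 × 10^-27 kg × 3.79 × 10^-12 m)
v = 5.23 × 10^4 m/s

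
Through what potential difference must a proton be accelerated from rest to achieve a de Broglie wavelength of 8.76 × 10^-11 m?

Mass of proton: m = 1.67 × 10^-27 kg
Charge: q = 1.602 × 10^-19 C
1.07 × 10^-1 V

From λ = h/√(2mqV), we solve for V:

λ² = h²/(2mqV)
V = h²/(2mqλ²)
V = (6.626 × 10^-34 J·s)² / (2 × 1.67 × 10^-27 kg × 1.602 × 10^-19 C × (8.76 × 10^-11 m)²)
V = 1.07 × 10^-1 V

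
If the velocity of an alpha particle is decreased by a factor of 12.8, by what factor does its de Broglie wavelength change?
The wavelength increases by a factor of 12.8.

From λ = h/(mv), the wavelength is inversely proportional to velocity:

λ ∝ 1/v

If v → v/12.8, then λ → 12.8λ

When velocity is decreased by a factor of 12.8, the wavelength increases by a factor of 12.8.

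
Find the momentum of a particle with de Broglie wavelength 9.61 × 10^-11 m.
6.89 × 10^-24 kg·m/s

From the de Broglie relation λ = h/p, we solve for p:

p = h/λ
p = (6.626 × 10^-34 J·s) / (9.61 × 10^-11 m)
p = 6.89 × 10^-24 kg·m/s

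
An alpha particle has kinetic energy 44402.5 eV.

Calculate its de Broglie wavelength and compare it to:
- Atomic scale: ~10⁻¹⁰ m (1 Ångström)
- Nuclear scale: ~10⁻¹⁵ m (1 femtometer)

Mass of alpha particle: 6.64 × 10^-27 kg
λ = 6.82 × 10^-14 m, which is between nuclear and atomic scales.

Using λ = h/√(2mKE):

KE = 44402.5 eV = 7.114 × 10^-15 J

λ = h/√(2mKE)
λ = (6.626 × 10^-34 J·s) / √(2 × 6.64 × 10^-27 kg × 7.114 × 10^-15 J)
λ = 6.82 × 10^-14 m

Comparison:
- Atomic scale (10⁻¹⁰ m): λ is 0.00068× this size
- Nuclear scale (10⁻¹⁵ m): λ is 68× this size

The wavelength is between nuclear and atomic scales.

This wavelength is appropriate for probing atomic structure but too large for nuclear physics experiments.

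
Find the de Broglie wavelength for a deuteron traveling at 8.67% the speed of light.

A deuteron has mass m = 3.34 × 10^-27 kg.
7.63 × 10^-15 m

Using the de Broglie relation λ = h/(mv):

v = 8.67% × c = 2.599 × 10^7 m/s

λ = h/(mv)
λ = (6.626 × 10^-34 J·s) / (3.34 × 10^-27 kg × 2.599 × 10^7 m/s)
λ = 7.63 × 10^-15 m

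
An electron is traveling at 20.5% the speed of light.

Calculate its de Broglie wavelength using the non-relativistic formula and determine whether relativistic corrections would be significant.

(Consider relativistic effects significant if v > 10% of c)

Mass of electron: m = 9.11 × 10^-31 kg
Yes, relativistic corrections are needed.

Using the non-relativistic de Broglie formula λ = h/(mv):

v = 20.5% × c = 6.146 × 10^7 m/s

λ = h/(mv)
λ = (6.626 × 10^-34 J·s) / (9.11 × 10^-31 kg × 6.146 × 10^7 m/s)
λ = 1.18 × 10^-11 m

Since v = 20.5% of c > 10% of c, relativistic corrections ARE significant and the actual wavelength would differ from this non-relativistic estimate.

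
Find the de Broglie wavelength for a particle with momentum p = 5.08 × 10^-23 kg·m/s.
1.30 × 10^-11 m

Using the de Broglie relation λ = h/p:

λ = h/p
λ = (6.626 × 10^-34 J·s) / (5.08 × 10^-23 kg·m/s)
λ = 1.30 × 10^-11 m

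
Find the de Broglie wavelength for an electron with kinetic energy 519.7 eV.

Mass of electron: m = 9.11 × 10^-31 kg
5.38 × 10^-11 m

Using λ = h/√(2mKE):

First convert KE to Joules: KE = 519.7 eV = 8.327 × 10^-17 J

λ = h/√(2mKE)
λ = (6.626 × 10^-34 J·s) / √(2 × 9.11 × 10^-31 kg × 8.327 × 10^-17 J)
λ = 5.38 × 10^-11 m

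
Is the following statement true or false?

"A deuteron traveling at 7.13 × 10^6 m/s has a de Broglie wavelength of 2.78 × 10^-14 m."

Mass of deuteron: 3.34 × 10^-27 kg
True

The claim is correct.

Using λ = h/(mv):
λ = (6.626 × 10^-34 J·s) / (3.34 × 10^-27 kg × 7.13 × 10^6 m/s)
λ = 2.78 × 10^-14 m

This matches the claimed value.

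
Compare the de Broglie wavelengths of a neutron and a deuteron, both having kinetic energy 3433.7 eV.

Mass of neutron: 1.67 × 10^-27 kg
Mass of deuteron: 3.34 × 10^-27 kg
The neutron has the longer wavelength.

Using λ = h/√(2mKE):

For neutron: λ₁ = h/√(2m₁KE) = 4.89 × 10^-13 m
For deuteron: λ₂ = h/√(2m₂KE) = 3.46 × 10^-13 m

Since λ ∝ 1/√m at constant kinetic energy, the lighter particle has the longer wavelength.

The neutron has the longer de Broglie wavelength.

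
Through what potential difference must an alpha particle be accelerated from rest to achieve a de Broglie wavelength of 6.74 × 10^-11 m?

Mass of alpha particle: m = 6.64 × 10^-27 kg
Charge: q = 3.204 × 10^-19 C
2.27 × 10^-2 V

From λ = h/√(2mqV), we solve for V:

λ² = h²/(2mqV)
V = h²/(2mqλ²)
V = (6.626 × 10^-34 J·s)² / (2 × 6.64 × 10^-27 kg × 3.204 × 10^-19 C × (6.74 × 10^-11 m)²)
V = 2.27 × 10^-2 V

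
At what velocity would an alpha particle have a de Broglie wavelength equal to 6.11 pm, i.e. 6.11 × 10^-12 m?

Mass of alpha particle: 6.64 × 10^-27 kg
1.63 × 10^4 m/s

From λ = h/(mv), solve for v:

v = h/(mλ)
v = (6.626 × 10^-34 J·s) / (6.64 × 10^-27 kg × 6.11 × 10^-12 m)
v = 1.63 × 10^4 m/s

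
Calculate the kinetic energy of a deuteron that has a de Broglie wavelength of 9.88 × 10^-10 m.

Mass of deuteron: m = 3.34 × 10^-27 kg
6.73 × 10^-23 J (or 4.20 × 10^-4 eV)

From λ = h/√(2mKE), we solve for KE:

λ² = h²/(2mKE)
KE = h²/(2mλ²)
KE = (6.626 × 10^-34 J·s)² / (2 × 3.34 × 10^-27 kg × (9.88 × 10^-10 m)²)
KE = 6.73 × 10^-23 J
KE = 4.20 × 10^-4 eV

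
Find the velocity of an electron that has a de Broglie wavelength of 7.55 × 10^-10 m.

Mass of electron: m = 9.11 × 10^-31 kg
9.63 × 10^5 m/s

From the de Broglie relation λ = h/(mv), we solve for v:

v = h/(mλ)
v = (6.626 × 10^-34 J·s) / (9.11 × 10^-31 kg × 7.55 × 10^-10 m)
v = 9.63 × 10^5 m/s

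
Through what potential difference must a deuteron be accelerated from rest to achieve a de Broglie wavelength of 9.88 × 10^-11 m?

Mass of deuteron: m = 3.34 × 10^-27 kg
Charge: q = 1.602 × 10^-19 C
4.20 × 10^-2 V

From λ = h/√(2mqV), we solve for V:

λ² = h²/(2mqV)
V = h²/(2mqλ²)
V = (6.626 × 10^-34 J·s)² / (2 × 3.34 × 10^-27 kg × 1.602 × 10^-19 C × (9.88 × 10^-11 m)²)
V = 4.20 × 10^-2 V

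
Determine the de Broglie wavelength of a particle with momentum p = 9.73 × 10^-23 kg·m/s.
6.81 × 10^-12 m

Using the de Broglie relation λ = h/p:

λ = h/p
λ = (6.626 × 10^-34 J·s) / (9.73 × 10^-23 kg·m/s)
λ = 6.81 × 10^-12 m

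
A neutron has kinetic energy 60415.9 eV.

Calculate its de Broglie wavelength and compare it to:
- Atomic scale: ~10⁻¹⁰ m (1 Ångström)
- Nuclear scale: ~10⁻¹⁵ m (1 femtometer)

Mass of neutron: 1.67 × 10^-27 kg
λ = 1.17 × 10^-13 m, which is between nuclear and atomic scales.

Using λ = h/√(2mKE):

KE = 60415.9 eV = 9.680 × 10^-15 J

λ = h/√(2mKE)
λ = (6.626 × 10^-34 J·s) / √(2 × 1.67 × 10^-27 kg × 9.680 × 10^-15 J)
λ = 1.17 × 10^-13 m

Comparison:
- Atomic scale (10⁻¹⁰ m): λ is 0.0012× this size
- Nuclear scale (10⁻¹⁵ m): λ is 1.2e+02× this size

The wavelength is between nuclear and atomic scales.

This wavelength is appropriate for probing atomic structure but too large for nuclear physics experiments.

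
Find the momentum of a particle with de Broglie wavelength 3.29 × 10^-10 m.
2.01 × 10^-24 kg·m/s

From the de Broglie relation λ = h/p, we solve for p:

p = h/λ
p = (6.626 × 10^-34 J·s) / (3.29 × 10^-10 m)
p = 2.01 × 10^-24 kg·m/s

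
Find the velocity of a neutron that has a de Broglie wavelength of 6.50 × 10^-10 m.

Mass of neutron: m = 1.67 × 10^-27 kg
6.10 × 10^2 m/s

From the de Broglie relation λ = h/(mv), we solve for v:

v = h/(mλ)
v = (6.626 × 10^-34 J·s) / (1.67 × 10^-27 kg × 6.50 × 10^-10 m)
v = 6.10 × 10^2 m/s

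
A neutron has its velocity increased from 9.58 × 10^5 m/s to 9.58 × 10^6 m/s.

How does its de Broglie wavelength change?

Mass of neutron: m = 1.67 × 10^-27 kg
The wavelength decreases by a factor of 10.

Using λ = h/(mv):

Initial wavelength: λ₁ = h/(mv₁) = 4.14 × 10^-13 m
Final wavelength: λ₂ = h/(mv₂) = 4.14 × 10^-14 m

Since λ ∝ 1/v, when velocity increases by a factor of 10, the wavelength decreases by a factor of 10.

λ₂/λ₁ = v₁/v₂ = 1/10

The wavelength decreases by a factor of 10.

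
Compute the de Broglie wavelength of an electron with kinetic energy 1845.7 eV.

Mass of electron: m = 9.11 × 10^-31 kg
2.85 × 10^-11 m

Using λ = h/√(2mKE):

First convert KE to Joules: KE = 1845.7 eV = 2.957 × 10^-16 J

λ = h/√(2mKE)
λ = (6.626 × 10^-34 J·s) / √(2 × 9.11 × 10^-31 kg × 2.957 × 10^-16 J)
λ = 2.85 × 10^-11 m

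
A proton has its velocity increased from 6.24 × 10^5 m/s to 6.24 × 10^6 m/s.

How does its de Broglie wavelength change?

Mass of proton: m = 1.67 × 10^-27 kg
The wavelength decreases by a factor of 10.

Using λ = h/(mv):

Initial wavelength: λ₁ = h/(mv₁) = 6.36 × 10^-13 m
Final wavelength: λ₂ = h/(mv₂) = 6.36 × 10^-14 m

Since λ ∝ 1/v, when velocity increases by a factor of 10, the wavelength decreases by a factor of 10.

λ₂/λ₁ = v₁/v₂ = 1/10

The wavelength decreases by a factor of 10.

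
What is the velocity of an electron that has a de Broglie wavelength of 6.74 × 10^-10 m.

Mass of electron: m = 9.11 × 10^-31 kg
1.08 × 10^6 m/s

From the de Broglie relation λ = h/(mv), we solve for v:

v = h/(mλ)
v = (6.626 × 10^-34 J·s) / (9.11 × 10^-31 kg × 6.74 × 10^-10 m)
v = 1.08 × 10^6 m/s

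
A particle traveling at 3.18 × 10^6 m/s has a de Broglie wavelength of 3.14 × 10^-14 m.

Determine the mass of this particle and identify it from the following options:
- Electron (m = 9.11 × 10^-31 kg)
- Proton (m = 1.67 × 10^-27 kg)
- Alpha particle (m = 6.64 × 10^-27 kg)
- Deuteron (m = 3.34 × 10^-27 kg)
The particle is an alpha particle.

From λ = h/(mv), solve for mass:

m = h/(λv)
m = (6.626 × 10^-34 J·s) / (3.14 × 10^-14 m × 3.18 × 10^6 m/s)
m = 6.64 × 10^-27 kg

Comparing with the listed masses, this is closest to an alpha particle.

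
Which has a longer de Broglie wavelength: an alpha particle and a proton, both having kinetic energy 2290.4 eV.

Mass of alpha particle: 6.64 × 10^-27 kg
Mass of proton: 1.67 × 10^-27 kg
The proton has the longer wavelength.

Using λ = h/√(2mKE):

For alpha particle: λ₁ = h/√(2m₁KE) = 3.00 × 10^-13 m
For proton: λ₂ = h/√(2m₂KE) = 5.99 × 10^-13 m

Since λ ∝ 1/√m at constant kinetic energy, the lighter particle has the longer wavelength.

The proton has the longer de Broglie wavelength.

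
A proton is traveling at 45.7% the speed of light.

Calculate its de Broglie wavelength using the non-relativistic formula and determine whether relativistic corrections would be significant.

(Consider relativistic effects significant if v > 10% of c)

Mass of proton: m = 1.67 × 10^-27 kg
Yes, relativistic corrections are needed.

Using the non-relativistic de Broglie formula λ = h/(mv):

v = 45.7% × c = 1.370 × 10^8 m/s

λ = h/(mv)
λ = (6.626 × 10^-34 J·s) / (1.67 × 10^-27 kg × 1.370 × 10^8 m/s)
λ = 2.90 × 10^-15 m

Since v = 45.7% of c > 10% of c, relativistic corrections ARE significant and the actual wavelength would differ from this non-relativistic estimate.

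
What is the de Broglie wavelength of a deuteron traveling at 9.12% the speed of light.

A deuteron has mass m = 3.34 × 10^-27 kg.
7.26 × 10^-15 m

Using the de Broglie relation λ = h/(mv):

v = 9.12% × c = 2.734 × 10^7 m/s

λ = h/(mv)
λ = (6.626 × 10^-34 J·s) / (3.34 × 10^-27 kg × 2.734 × 10^7 m/s)
λ = 7.26 × 10^-15 m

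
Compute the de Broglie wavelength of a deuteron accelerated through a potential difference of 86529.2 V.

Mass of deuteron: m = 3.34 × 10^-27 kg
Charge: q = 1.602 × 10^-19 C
6.89 × 10^-14 m

When a particle is accelerated through voltage V, it gains kinetic energy KE = qV.

The de Broglie wavelength is then λ = h/√(2mqV):

λ = h/√(2mqV)
λ = (6.626 × 10^-34 J·s) / √(2 × 3.34 × 10^-27 kg × 1.602 × 10^-19 C × 86529.2 V)
λ = 6.89 × 10^-14 m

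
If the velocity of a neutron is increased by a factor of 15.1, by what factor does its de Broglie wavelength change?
The wavelength decreases by a factor of 15.1.

From λ = h/(mv), the wavelength is inversely proportional to velocity:

λ ∝ 1/v

If v → 15.1v, then λ → λ/15.1

When velocity is increased by a factor of 15.1, the wavelength decreases by a factor of 15.1.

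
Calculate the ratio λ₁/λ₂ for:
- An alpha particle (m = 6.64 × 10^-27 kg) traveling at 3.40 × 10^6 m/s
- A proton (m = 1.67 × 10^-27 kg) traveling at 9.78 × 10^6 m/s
λ₁/λ₂ = 0.723

Using λ = h/(mv):

λ₁ = h/(m₁v₁) = 2.93 × 10^-14 m
λ₂ = h/(m₂v₂) = 4.06 × 10^-14 m

Ratio λ₁/λ₂ = (m₂v₂)/(m₁v₁)
         = (1.67 × 10^-27 kg × 9.78 × 10^6 m/s) / (6.64 × 10^-27 kg × 3.40 × 10^6 m/s)
         = 0.723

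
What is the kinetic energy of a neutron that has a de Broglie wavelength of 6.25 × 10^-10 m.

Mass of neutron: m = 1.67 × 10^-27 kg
3.37 × 10^-22 J (or 2.10 × 10^-3 eV)

From λ = h/√(2mKE), we solve for KE:

λ² = h²/(2mKE)
KE = h²/(2mλ²)
KE = (6.626 × 10^-34 J·s)² / (2 × 1.67 × 10^-27 kg × (6.25 × 10^-10 m)²)
KE = 3.37 × 10^-22 J
KE = 2.10 × 10^-3 eV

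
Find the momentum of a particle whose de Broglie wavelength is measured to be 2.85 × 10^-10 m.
2.32 × 10^-24 kg·m/s

From the de Broglie relation λ = h/p, we solve for p:

p = h/λ
p = (6.626 × 10^-34 J·s) / (2.85 × 10^-10 m)
p = 2.32 × 10^-24 kg·m/s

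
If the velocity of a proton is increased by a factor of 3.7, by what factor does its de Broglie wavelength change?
The wavelength decreases by a factor of 3.7.

From λ = h/(mv), the wavelength is inversely proportional to velocity:

λ ∝ 1/v

If v → 3.7v, then λ → λ/3.7

When velocity is increased by a factor of 3.7, the wavelength decreases by a factor of 3.7.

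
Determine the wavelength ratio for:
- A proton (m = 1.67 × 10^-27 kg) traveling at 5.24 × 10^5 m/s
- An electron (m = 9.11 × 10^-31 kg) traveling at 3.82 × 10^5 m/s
λ₁/λ₂ = 3.98 × 10^-4

Using λ = h/(mv):

λ₁ = h/(m₁v₁) = 7.57 × 10^-13 m
λ₂ = h/(m₂v₂) = 1.90 × 10^-9 m

Ratio λ₁/λ₂ = (m₂v₂)/(m₁v₁)
         = (9.11 × 10^-31 kg × 3.82 × 10^5 m/s) / (1.67 × 10^-27 kg × 5.24 × 10^5 m/s)
         = 3.98 × 10^-4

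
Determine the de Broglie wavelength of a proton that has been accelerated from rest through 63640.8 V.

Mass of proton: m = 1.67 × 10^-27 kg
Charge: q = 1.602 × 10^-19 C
1.14 × 10^-13 m

When a particle is accelerated through voltage V, it gains kinetic energy KE = qV.

The de Broglie wavelength is then λ = h/√(2mqV):

λ = h/√(2mqV)
λ = (6.626 × 10^-34 J·s) / √(2 × 1.67 × 10^-27 kg × 1.602 × 10^-19 C × 63640.8 V)
λ = 1.14 × 10^-13 m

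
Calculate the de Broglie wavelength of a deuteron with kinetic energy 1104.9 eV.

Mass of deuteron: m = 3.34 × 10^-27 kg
6.09 × 10^-13 m

Using λ = h/√(2mKE):

First convert KE to Joules: KE = 1104.9 eV = 1.770 × 10^-16 J

λ = h/√(2mKE)
λ = (6.626 × 10^-34 J·s) / √(2 × 3.34 × 10^-27 kg × 1.770 × 10^-16 J)
λ = 6.09 × 10^-13 m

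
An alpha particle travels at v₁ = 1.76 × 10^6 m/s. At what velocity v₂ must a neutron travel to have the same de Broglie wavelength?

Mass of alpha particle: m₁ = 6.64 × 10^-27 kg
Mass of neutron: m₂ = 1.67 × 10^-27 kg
v₂ = 7.00 × 10^6 m/s

For equal de Broglie wavelengths: λ₁ = λ₂

h/(m₁v₁) = h/(m₂v₂)
m₁v₁ = m₂v₂
v₂ = v₁ · (m₁/m₂)

v₂ = 1.76 × 10^6 m/s × (6.64 × 10^-27 kg / 1.67 × 10^-27 kg)
v₂ = 7.00 × 10^6 m/s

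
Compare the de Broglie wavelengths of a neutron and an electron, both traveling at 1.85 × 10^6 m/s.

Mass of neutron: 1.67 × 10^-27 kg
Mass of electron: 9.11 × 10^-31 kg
The electron has the longer wavelength.

Using λ = h/(mv), since both particles have the same velocity, the wavelength depends only on mass.

For neutron: λ₁ = h/(m₁v) = 2.14 × 10^-13 m
For electron: λ₂ = h/(m₂v) = 3.93 × 10^-10 m

Since λ ∝ 1/m at constant velocity, the lighter particle has the longer wavelength.

The electron has the longer de Broglie wavelength.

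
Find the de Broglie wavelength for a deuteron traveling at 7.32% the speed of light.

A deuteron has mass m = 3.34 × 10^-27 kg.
9.04 × 10^-15 m

Using the de Broglie relation λ = h/(mv):

v = 7.32% × c = 2.194 × 10^7 m/s

λ = h/(mv)
λ = (6.626 × 10^-34 J·s) / (3.34 × 10^-27 kg × 2.194 × 10^7 m/s)
λ = 9.04 × 10^-15 m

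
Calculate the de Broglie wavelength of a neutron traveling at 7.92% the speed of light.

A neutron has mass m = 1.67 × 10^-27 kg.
1.67 × 10^-14 m

Using the de Broglie relation λ = h/(mv):

v = 7.92% × c = 2.374 × 10^7 m/s

λ = h/(mv)
λ = (6.626 × 10^-34 J·s) / (1.67 × 10^-27 kg × 2.374 × 10^7 m/s)
λ = 1.67 × 10^-14 m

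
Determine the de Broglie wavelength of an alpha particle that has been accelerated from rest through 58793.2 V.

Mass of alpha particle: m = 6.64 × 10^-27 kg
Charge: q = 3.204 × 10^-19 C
4.19 × 10^-14 m

When a particle is accelerated through voltage V, it gains kinetic energy KE = qV.

The de Broglie wavelength is then λ = h/√(2mqV):

λ = h/√(2mqV)
λ = (6.626 × 10^-34 J·s) / √(2 × 6.64 × 10^-27 kg × 3.204 × 10^-19 C × 58793.2 V)
λ = 4.19 × 10^-14 m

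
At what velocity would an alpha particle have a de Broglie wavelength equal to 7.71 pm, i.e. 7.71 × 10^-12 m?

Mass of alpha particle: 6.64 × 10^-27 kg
1.29 × 10^4 m/s

From λ = h/(mv), solve for v:

v = h/(mλ)
v = (6.626 × 10^-34 J·s) / (6.64 × 10^-27 kg × 7.71 × 10^-12 m)
v = 1.29 × 10^4 m/s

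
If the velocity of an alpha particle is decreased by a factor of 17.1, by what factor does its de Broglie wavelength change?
The wavelength increases by a factor of 17.1.

From λ = h/(mv), the wavelength is inversely proportional to velocity:

λ ∝ 1/v

If v → v/17.1, then λ → 17.1λ

When velocity is decreased by a factor of 17.1, the wavelength increases by a factor of 17.1.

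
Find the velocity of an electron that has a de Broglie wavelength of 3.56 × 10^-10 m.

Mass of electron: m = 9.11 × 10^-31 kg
2.04 × 10^6 m/s

From the de Broglie relation λ = h/(mv), we solve for v:

v = h/(mλ)
v = (6.626 × 10^-34 J·s) / (9.11 × 10^-31 kg × 3.56 × 10^-10 m)
v = 2.04 × 10^6 m/s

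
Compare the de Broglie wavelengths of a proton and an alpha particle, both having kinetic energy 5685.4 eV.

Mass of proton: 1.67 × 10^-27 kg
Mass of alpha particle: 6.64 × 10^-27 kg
The proton has the longer wavelength.

Using λ = h/√(2mKE):

For proton: λ₁ = h/√(2m₁KE) = 3.80 × 10^-13 m
For alpha particle: λ₂ = h/√(2m₂KE) = 1.91 × 10^-13 m

Since λ ∝ 1/√m at constant kinetic energy, the lighter particle has the longer wavelength.

The proton has the longer de Broglie wavelength.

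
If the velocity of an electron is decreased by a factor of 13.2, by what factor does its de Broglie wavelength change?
The wavelength increases by a factor of 13.2.

From λ = h/(mv), the wavelength is inversely proportional to velocity:

λ ∝ 1/v

If v → v/13.2, then λ → 13.2λ

When velocity is decreased by a factor of 13.2, the wavelength increases by a factor of 13.2.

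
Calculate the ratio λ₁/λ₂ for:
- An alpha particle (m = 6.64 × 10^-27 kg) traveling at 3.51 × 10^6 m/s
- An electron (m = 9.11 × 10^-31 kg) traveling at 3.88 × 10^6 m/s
λ₁/λ₂ = 1.52 × 10^-4

Using λ = h/(mv):

λ₁ = h/(m₁v₁) = 2.84 × 10^-14 m
λ₂ = h/(m₂v₂) = 1.87 × 10^-10 m

Ratio λ₁/λ₂ = (m₂v₂)/(m₁v₁)
         = (9.11 × 10^-31 kg × 3.88 × 10^6 m/s) / (6.64 × 10^-27 kg × 3.51 × 10^6 m/s)
         = 1.52 × 10^-4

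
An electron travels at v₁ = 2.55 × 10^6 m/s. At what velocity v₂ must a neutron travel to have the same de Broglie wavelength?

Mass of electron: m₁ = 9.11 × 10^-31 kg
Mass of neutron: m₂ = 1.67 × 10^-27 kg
v₂ = 1.39 × 10^3 m/s

For equal de Broglie wavelengths: λ₁ = λ₂

h/(m₁v₁) = h/(m₂v₂)
m₁v₁ = m₂v₂
v₂ = v₁ · (m₁/m₂)

v₂ = 2.55 × 10^6 m/s × (9.11 × 10^-31 kg / 1.67 × 10^-27 kg)
v₂ = 1.39 × 10^3 m/s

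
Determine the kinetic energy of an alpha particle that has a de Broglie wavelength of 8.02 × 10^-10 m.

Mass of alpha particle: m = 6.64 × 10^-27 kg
5.14 × 10^-23 J (or 3.21 × 10^-4 eV)

From λ = h/√(2mKE), we solve for KE:

λ² = h²/(2mKE)
KE = h²/(2mλ²)
KE = (6.626 × 10^-34 J·s)² / (2 × 6.64 × 10^-27 kg × (8.02 × 10^-10 m)²)
KE = 5.14 × 10^-23 J
KE = 3.21 × 10^-4 eV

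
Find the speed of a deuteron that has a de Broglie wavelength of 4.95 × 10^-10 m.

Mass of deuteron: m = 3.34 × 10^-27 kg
4.01 × 10^2 m/s

From the de Broglie relation λ = h/(mv), we solve for v:

v = h/(mλ)
v = (6.626 × 10^-34 J·s) / (3.34 × 10^-27 kg × 4.95 × 10^-10 m)
v = 4.01 × 10^2 m/s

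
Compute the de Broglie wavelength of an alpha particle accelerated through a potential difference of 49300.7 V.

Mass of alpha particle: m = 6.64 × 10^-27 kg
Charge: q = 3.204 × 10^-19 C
4.57 × 10^-14 m

When a particle is accelerated through voltage V, it gains kinetic energy KE = qV.

The de Broglie wavelength is then λ = h/√(2mqV):

λ = h/√(2mqV)
λ = (6.626 × 10^-34 J·s) / √(2 × 6.64 × 10^-27 kg × 3.204 × 10^-19 C × 49300.7 V)
λ = 4.57 × 10^-14 m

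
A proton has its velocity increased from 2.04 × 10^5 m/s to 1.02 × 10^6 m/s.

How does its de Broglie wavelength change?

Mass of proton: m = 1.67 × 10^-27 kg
The wavelength decreases by a factor of 5.

Using λ = h/(mv):

Initial wavelength: λ₁ = h/(mv₁) = 1.94 × 10^-12 m
Final wavelength: λ₂ = h/(mv₂) = 3.89 × 10^-13 m

Since λ ∝ 1/v, when velocity increases by a factor of 5, the wavelength decreases by a factor of 5.

λ₂/λ₁ = v₁/v₂ = 1/5

The wavelength decreases by a factor of 5.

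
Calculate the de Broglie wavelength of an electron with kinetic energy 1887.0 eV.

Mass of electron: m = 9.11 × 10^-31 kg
2.82 × 10^-11 m

Using λ = h/√(2mKE):

First convert KE to Joules: KE = 1887.0 eV = 3.023 × 10^-16 J

λ = h/√(2mKE)
λ = (6.626 × 10^-34 J·s) / √(2 × 9.11 × 10^-31 kg × 3.023 × 10^-16 J)
λ = 2.82 × 10^-11 m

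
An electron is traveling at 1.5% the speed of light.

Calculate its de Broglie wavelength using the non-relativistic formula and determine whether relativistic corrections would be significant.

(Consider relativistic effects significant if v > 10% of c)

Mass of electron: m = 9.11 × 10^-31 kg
No, relativistic corrections are not needed.

Using the non-relativistic de Broglie formula λ = h/(mv):

v = 1.5% × c = 4.497 × 10^6 m/s

λ = h/(mv)
λ = (6.626 × 10^-34 J·s) / (9.11 × 10^-31 kg × 4.497 × 10^6 m/s)
λ = 1.62 × 10^-10 m

Since v = 1.5% of c < 10% of c, relativistic corrections are NOT significant and this non-relativistic result is a good approximation.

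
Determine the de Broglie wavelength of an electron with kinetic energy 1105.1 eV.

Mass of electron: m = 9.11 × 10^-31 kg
3.69 × 10^-11 m

Using λ = h/√(2mKE):

First convert KE to Joules: KE = 1105.1 eV = 1.771 × 10^-16 J

λ = h/√(2mKE)
λ = (6.626 × 10^-34 J·s) / √(2 × 9.11 × 10^-31 kg × 1.771 × 10^-16 J)
λ = 3.69 × 10^-11 m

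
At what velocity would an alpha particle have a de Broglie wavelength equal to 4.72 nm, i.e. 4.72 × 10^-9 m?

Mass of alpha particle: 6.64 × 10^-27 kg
2.11 × 10^1 m/s

From λ = h/(mv), solve for v:

v = h/(mλ)
v = (6.626 × 10^-34 J·s) / (6.64 × 10^-27 kg × 4.72 × 10^-9 m)
v = 2.11 × 10^1 m/s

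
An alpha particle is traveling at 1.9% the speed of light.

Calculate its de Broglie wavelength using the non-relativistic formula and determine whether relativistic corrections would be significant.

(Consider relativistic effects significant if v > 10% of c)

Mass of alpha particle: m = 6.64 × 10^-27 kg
No, relativistic corrections are not needed.

Using the non-relativistic de Broglie formula λ = h/(mv):

v = 1.9% × c = 5.696 × 10^6 m/s

λ = h/(mv)
λ = (6.626 × 10^-34 J·s) / (6.64 × 10^-27 kg × 5.696 × 10^6 m/s)
λ = 1.75 × 10^-14 m

Since v = 1.9% of c < 10% of c, relativistic corrections are NOT significant and this non-relativistic result is a good approximation.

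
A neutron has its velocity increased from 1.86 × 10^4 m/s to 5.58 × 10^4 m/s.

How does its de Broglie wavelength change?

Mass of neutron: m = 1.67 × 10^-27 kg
The wavelength decreases by a factor of 3.

Using λ = h/(mv):

Initial wavelength: λ₁ = h/(mv₁) = 2.13 × 10^-11 m
Final wavelength: λ₂ = h/(mv₂) = 7.11 × 10^-12 m

Since λ ∝ 1/v, when velocity increases by a factor of 3, the wavelength decreases by a factor of 3.

λ₂/λ₁ = v₁/v₂ = 1/3

The wavelength decreases by a factor of 3.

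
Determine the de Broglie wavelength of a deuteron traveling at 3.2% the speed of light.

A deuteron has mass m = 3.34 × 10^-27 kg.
2.07 × 10^-14 m

Using the de Broglie relation λ = h/(mv):

v = 3.2% × c = 9.593 × 10^6 m/s

λ = h/(mv)
λ = (6.626 × 10^-34 J·s) / (3.34 × 10^-27 kg × 9.593 × 10^6 m/s)
λ = 2.07 × 10^-14 m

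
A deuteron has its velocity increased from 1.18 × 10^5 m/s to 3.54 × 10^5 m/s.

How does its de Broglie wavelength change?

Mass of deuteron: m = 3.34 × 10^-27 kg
The wavelength decreases by a factor of 3.

Using λ = h/(mv):

Initial wavelength: λ₁ = h/(mv₁) = 1.68 × 10^-12 m
Final wavelength: λ₂ = h/(mv₂) = 5.60 × 10^-13 m

Since λ ∝ 1/v, when velocity increases by a factor of 3, the wavelength decreases by a factor of 3.

λ₂/λ₁ = v₁/v₂ = 1/3

The wavelength decreases by a factor of 3.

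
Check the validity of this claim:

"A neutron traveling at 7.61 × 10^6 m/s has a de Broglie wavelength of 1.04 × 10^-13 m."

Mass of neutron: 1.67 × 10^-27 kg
False

The claim is incorrect.

Using λ = h/(mv):
λ = (6.626 × 10^-34 J·s) / (1.67 × 10^-27 kg × 7.61 × 10^6 m/s)
λ = 5.21 × 10^-14 m

The actual wavelength differs from the claimed 1.04 × 10^-13 m.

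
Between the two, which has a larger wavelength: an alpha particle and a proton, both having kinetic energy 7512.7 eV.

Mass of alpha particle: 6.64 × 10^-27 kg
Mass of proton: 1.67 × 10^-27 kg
The proton has the longer wavelength.

Using λ = h/√(2mKE):

For alpha particle: λ₁ = h/√(2m₁KE) = 1.66 × 10^-13 m
For proton: λ₂ = h/√(2m₂KE) = 3.30 × 10^-13 m

Since λ ∝ 1/√m at constant kinetic energy, the lighter particle has the longer wavelength.

The proton has the longer de Broglie wavelength.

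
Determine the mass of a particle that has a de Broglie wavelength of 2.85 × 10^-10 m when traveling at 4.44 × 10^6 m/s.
5.24 × 10^-31 kg

From the de Broglie relation λ = h/(mv), we solve for m:

m = h/(λv)
m = (6.626 × 10^-34 J·s) / (2.85 × 10^-10 m × 4.44 × 10^6 m/s)
m = 5.24 × 10^-31 kg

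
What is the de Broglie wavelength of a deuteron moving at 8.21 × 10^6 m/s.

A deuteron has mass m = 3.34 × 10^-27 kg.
2.42 × 10^-14 m

Using the de Broglie relation λ = h/(mv):

λ = h/(mv)
λ = (6.626 × 10^-34 J·s) / (3.34 × 10^-27 kg × 8.21 × 10^6 m/s)
λ = 2.42 × 10^-14 m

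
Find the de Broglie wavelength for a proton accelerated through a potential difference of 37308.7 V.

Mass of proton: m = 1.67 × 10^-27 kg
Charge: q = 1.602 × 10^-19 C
1.48 × 10^-13 m

When a particle is accelerated through voltage V, it gains kinetic energy KE = qV.

The de Broglie wavelength is then λ = h/√(2mqV):

λ = h/√(2mqV)
λ = (6.626 × 10^-34 J·s) / √(2 × 1.67 × 10^-27 kg × 1.602 × 10^-19 C × 37308.7 V)
λ = 1.48 × 10^-13 m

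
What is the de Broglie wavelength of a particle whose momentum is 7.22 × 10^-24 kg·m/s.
9.18 × 10^-11 m

Using the de Broglie relation λ = h/p:

λ = h/p
λ = (6.626 × 10^-34 J·s) / (7.22 × 10^-24 kg·m/s)
λ = 9.18 × 10^-11 m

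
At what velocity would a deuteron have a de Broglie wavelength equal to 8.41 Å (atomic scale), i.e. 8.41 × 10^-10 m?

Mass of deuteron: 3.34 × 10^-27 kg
2.36 × 10^2 m/s

From λ = h/(mv), solve for v:

v = h/(mλ)
v = (6.626 × 10^-34 J·s) / (3.34 × 10^-27 kg × 8.41 × 10^-10 m)
v = 2.36 × 10^2 m/s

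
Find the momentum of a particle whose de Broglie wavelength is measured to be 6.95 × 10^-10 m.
9.53 × 10^-25 kg·m/s

From the de Broglie relation λ = h/p, we solve for p:

p = h/λ
p = (6.626 × 10^-34 J·s) / (6.95 × 10^-10 m)
p = 9.53 × 10^-25 kg·m/s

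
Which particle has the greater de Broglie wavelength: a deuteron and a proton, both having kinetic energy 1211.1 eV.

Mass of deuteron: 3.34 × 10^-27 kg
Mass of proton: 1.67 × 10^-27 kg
The proton has the longer wavelength.

Using λ = h/√(2mKE):

For deuteron: λ₁ = h/√(2m₁KE) = 5.82 × 10^-13 m
For proton: λ₂ = h/√(2m₂KE) = 8.23 × 10^-13 m

Since λ ∝ 1/√m at constant kinetic energy, the lighter particle has the longer wavelength.

The proton has the longer de Broglie wavelength.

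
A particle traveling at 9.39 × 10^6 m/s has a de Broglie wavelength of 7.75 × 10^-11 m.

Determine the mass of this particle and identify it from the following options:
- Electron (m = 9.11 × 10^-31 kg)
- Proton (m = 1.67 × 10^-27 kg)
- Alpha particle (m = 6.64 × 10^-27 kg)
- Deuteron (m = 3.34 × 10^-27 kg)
The particle is an electron.

From λ = h/(mv), solve for mass:

m = h/(λv)
m = (6.626 × 10^-34 J·s) / (7.75 × 10^-11 m × 9.39 × 10^6 m/s)
m = 9.11 × 10^-31 kg

Comparing with the listed masses, this is closest to an electron.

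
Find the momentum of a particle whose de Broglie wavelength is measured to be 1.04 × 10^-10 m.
6.37 × 10^-24 kg·m/s

From the de Broglie relation λ = h/p, we solve for p:

p = h/λ
p = (6.626 × 10^-34 J·s) / (1.04 × 10^-10 m)
p = 6.37 × 10^-24 kg·m/s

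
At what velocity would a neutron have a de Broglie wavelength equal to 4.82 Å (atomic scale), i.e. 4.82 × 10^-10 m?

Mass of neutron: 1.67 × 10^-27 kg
8.23 × 10^2 m/s

From λ = h/(mv), solve for v:

v = h/(mλ)
v = (6.626 × 10^-34 J·s) / (1.67 × 10^-27 kg × 4.82 × 10^-10 m)
v = 8.23 × 10^2 m/s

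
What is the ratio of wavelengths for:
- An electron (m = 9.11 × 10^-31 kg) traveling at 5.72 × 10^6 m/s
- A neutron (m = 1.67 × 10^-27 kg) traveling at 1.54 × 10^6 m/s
λ₁/λ₂ = 494

Using λ = h/(mv):

λ₁ = h/(m₁v₁) = 1.27 × 10^-10 m
λ₂ = h/(m₂v₂) = 2.58 × 10^-13 m

Ratio λ₁/λ₂ = (m₂v₂)/(m₁v₁)
         = (1.67 × 10^-27 kg × 1.54 × 10^6 m/s) / (9.11 × 10^-31 kg × 5.72 × 10^6 m/s)
         = 494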